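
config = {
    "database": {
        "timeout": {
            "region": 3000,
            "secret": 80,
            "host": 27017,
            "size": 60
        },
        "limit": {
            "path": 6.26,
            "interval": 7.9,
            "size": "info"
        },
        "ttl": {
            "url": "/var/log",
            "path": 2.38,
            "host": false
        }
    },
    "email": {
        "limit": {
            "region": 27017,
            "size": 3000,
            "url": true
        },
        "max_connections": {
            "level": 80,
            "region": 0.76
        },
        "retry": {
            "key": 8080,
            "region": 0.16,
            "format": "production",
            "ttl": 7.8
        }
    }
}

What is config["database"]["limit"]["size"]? "info"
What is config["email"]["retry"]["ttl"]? 7.8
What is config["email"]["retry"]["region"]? 0.16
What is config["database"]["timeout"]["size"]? 60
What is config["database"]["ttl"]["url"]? "/var/log"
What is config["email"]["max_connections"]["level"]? 80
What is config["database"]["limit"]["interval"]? 7.9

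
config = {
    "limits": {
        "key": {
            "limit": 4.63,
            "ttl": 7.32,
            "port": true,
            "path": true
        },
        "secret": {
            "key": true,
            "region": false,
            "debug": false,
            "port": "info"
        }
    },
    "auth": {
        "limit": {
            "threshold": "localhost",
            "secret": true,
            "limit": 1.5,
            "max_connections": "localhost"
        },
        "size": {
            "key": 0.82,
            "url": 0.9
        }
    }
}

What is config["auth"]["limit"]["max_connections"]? "localhost"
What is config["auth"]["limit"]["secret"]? True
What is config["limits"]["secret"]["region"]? False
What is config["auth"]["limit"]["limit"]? 1.5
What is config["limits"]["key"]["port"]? True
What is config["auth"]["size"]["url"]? 0.9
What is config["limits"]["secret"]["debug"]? False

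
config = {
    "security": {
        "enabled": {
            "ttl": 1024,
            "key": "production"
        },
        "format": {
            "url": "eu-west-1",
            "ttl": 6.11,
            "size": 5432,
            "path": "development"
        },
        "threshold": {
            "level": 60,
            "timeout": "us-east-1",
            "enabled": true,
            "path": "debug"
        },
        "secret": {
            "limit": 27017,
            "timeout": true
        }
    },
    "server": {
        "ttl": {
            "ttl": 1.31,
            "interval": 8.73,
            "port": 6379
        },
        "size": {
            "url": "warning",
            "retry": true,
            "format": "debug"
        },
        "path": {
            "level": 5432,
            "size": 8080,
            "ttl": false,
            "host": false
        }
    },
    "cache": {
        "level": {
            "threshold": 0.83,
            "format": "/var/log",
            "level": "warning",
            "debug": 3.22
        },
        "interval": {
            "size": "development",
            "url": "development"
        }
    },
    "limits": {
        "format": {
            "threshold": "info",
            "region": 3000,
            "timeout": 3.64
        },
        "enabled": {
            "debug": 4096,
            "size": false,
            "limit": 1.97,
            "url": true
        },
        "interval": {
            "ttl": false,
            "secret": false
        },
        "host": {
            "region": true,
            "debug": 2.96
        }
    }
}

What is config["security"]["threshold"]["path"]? "debug"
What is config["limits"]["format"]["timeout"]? 3.64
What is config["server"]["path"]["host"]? False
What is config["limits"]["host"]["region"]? True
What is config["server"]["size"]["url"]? "warning"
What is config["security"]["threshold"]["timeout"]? "us-east-1"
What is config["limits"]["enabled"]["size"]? False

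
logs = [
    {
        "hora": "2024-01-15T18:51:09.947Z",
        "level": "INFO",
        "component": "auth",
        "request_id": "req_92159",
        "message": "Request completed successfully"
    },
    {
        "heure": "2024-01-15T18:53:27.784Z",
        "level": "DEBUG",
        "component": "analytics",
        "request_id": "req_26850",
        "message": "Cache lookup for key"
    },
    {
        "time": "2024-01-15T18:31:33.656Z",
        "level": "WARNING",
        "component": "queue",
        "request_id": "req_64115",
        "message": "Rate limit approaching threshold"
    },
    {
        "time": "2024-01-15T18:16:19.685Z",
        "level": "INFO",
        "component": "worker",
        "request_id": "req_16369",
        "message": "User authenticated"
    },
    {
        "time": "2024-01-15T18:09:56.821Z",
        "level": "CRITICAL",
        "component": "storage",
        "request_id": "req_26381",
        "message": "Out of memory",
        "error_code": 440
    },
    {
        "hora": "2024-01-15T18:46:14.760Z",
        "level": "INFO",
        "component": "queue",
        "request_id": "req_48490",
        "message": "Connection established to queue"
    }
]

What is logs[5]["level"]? "INFO"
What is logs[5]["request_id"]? "req_48490"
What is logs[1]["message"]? "Cache lookup for key"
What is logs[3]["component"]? "worker"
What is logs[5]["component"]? "queue"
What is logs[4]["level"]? "CRITICAL"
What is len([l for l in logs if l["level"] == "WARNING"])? 1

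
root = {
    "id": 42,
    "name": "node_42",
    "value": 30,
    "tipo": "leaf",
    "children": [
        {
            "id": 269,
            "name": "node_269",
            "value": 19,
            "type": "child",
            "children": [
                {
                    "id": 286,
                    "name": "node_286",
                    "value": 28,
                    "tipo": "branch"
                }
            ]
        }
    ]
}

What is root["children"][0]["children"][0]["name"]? "node_286"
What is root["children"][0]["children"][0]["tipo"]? "branch"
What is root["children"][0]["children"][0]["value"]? 28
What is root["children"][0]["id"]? 269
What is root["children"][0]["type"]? "child"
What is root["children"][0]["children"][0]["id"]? 286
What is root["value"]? 30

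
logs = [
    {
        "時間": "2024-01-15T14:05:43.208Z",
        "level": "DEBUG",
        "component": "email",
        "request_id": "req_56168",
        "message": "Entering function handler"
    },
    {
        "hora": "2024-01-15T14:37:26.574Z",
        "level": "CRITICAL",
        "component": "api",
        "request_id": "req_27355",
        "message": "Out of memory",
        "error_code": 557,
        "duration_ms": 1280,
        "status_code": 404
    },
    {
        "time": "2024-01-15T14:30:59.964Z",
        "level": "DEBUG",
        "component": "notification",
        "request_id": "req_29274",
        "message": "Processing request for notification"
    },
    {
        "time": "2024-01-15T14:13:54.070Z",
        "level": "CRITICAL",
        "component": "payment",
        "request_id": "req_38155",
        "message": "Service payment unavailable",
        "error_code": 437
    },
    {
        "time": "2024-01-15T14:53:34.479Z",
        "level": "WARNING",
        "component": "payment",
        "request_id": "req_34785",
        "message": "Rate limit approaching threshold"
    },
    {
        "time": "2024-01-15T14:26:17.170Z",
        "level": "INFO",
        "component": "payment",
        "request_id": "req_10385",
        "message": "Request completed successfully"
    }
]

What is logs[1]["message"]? "Out of memory"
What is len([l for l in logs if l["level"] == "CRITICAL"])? 2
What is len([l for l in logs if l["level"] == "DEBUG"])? 2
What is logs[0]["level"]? "DEBUG"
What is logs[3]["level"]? "CRITICAL"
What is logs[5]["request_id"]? "req_10385"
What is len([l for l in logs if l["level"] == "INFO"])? 1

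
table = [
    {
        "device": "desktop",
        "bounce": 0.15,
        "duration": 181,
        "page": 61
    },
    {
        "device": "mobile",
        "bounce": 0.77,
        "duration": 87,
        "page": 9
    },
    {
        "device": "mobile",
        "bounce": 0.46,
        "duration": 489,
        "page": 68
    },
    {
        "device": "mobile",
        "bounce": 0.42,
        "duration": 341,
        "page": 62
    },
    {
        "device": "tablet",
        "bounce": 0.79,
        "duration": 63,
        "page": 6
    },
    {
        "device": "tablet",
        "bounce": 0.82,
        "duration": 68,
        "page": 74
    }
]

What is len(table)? 6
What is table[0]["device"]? "desktop"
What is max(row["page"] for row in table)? 74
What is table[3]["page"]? 62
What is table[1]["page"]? 9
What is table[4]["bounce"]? 0.79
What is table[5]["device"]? "tablet"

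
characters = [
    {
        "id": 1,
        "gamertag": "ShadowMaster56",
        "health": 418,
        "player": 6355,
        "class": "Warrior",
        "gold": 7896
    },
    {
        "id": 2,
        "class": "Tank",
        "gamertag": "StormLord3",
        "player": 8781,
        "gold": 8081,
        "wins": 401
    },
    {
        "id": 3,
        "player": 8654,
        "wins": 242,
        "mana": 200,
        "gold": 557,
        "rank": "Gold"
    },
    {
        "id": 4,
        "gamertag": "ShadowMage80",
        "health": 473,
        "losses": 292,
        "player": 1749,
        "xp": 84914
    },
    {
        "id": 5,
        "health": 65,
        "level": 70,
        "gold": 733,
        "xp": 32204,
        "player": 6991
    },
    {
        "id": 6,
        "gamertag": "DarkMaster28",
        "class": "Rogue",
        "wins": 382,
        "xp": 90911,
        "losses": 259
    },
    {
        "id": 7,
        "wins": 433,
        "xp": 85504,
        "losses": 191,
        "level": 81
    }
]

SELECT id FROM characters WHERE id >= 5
[5, 6, 7]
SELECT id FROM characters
[1, 2, 3, 4, 5, 6, 7]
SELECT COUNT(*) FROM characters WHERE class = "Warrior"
1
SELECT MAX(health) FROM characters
473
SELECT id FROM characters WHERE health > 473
[]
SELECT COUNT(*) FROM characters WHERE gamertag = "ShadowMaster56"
1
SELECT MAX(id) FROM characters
7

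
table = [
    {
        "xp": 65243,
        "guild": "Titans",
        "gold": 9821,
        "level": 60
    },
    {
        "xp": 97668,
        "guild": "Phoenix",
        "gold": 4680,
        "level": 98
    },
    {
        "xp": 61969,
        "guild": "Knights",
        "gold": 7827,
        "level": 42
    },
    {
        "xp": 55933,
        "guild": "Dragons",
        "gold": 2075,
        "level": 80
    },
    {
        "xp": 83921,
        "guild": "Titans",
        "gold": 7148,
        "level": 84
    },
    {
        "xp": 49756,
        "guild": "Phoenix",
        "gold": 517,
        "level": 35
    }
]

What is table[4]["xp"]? 83921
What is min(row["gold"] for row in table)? 517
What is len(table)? 6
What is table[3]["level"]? 80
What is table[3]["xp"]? 55933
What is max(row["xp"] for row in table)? 97668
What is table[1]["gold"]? 4680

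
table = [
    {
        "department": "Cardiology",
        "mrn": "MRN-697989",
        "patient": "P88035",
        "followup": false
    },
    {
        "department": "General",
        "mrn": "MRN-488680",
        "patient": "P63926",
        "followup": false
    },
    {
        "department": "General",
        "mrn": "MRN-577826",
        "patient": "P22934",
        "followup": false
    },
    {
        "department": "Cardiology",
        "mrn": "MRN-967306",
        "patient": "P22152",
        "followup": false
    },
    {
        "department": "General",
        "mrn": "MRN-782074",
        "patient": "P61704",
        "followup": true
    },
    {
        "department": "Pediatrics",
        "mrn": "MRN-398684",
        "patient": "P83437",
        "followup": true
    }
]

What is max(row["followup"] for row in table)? True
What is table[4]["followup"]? True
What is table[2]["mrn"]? "MRN-577826"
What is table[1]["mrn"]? "MRN-488680"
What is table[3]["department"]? "Cardiology"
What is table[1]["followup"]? False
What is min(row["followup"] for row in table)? False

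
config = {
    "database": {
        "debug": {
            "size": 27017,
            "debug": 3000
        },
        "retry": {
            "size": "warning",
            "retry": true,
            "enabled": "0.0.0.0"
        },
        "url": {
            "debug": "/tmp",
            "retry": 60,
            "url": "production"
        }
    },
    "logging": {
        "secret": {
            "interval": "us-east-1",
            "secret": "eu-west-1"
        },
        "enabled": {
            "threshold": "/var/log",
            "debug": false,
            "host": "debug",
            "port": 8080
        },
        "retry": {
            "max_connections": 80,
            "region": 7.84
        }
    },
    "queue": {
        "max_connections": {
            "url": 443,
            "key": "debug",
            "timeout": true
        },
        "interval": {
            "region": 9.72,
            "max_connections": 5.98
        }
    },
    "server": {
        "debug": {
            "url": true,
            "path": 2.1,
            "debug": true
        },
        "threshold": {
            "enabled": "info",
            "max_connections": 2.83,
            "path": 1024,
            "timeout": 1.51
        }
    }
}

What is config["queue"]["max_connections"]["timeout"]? True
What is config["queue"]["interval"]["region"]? 9.72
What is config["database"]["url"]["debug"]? "/tmp"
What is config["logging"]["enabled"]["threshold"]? "/var/log"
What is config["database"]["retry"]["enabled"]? "0.0.0.0"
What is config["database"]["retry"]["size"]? "warning"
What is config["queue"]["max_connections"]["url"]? 443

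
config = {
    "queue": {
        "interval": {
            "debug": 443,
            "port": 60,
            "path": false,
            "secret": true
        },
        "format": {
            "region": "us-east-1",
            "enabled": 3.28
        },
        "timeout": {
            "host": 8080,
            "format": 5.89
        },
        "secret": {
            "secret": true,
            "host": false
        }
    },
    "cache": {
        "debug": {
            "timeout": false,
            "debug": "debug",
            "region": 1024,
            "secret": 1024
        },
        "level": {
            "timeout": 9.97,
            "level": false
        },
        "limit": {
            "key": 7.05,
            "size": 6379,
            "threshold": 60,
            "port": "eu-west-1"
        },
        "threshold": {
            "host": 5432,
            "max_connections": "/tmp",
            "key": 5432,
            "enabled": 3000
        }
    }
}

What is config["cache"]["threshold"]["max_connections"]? "/tmp"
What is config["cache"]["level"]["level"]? False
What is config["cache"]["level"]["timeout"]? 9.97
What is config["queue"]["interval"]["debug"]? 443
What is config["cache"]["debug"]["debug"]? "debug"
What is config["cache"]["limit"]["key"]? 7.05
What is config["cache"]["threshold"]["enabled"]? 3000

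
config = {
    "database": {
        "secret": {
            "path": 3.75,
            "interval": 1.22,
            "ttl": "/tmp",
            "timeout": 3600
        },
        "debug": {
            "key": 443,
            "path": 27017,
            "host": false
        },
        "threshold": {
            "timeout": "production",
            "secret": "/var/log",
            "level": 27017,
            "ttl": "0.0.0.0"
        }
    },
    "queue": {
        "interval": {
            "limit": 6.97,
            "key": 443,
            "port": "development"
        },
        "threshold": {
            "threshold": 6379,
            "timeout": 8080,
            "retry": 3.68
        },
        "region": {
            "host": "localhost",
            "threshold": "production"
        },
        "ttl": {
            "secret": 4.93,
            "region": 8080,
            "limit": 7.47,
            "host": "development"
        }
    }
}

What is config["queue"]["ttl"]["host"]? "development"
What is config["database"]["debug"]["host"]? False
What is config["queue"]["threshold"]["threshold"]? 6379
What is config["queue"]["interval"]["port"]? "development"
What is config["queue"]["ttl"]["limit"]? 7.47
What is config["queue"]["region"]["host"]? "localhost"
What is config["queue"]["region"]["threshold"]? "production"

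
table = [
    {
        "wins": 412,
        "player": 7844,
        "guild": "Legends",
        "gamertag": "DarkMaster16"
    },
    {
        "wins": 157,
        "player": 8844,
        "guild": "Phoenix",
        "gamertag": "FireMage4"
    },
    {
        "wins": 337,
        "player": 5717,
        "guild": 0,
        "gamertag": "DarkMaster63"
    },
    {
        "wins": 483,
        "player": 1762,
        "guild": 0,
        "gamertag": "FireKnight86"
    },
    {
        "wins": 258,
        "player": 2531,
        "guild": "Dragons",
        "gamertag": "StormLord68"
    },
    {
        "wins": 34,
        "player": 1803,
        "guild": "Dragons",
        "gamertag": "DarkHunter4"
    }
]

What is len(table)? 6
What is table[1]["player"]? 8844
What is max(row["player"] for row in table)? 8844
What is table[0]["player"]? 7844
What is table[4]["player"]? 2531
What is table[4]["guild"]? "Dragons"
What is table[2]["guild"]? 0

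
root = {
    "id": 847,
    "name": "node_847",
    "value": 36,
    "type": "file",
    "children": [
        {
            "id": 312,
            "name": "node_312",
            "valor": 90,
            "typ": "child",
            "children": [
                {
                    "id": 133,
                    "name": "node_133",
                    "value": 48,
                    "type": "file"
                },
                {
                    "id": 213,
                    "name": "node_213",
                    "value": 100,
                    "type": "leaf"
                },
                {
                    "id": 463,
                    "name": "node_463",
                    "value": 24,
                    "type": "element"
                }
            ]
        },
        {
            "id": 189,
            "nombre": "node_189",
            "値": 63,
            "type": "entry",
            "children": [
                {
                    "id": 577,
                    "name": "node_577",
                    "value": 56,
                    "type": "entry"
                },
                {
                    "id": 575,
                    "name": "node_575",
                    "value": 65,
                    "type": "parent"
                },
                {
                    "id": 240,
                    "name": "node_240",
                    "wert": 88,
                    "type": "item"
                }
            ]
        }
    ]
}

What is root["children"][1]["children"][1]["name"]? "node_575"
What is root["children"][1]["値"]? 63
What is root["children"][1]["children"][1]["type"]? "parent"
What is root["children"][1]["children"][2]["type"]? "item"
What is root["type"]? "file"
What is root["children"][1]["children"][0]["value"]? 56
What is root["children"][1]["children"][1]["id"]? 575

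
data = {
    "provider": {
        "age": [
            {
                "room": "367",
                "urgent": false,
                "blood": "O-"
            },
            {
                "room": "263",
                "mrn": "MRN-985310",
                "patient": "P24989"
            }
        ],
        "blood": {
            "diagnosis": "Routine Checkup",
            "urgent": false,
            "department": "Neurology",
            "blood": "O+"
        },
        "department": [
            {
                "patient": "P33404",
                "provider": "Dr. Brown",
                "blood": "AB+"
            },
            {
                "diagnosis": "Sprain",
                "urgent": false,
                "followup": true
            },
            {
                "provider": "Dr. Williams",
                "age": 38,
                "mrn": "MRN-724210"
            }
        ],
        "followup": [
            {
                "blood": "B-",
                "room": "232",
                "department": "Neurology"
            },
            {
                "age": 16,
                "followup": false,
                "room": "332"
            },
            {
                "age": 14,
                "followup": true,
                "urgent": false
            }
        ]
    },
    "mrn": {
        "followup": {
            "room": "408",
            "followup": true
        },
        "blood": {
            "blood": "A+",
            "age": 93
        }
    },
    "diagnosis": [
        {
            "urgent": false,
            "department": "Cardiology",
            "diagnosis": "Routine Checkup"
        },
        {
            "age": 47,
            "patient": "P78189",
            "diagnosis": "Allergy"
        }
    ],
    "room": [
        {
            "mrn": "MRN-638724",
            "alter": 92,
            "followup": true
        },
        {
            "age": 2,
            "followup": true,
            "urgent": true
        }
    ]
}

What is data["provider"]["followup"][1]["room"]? "332"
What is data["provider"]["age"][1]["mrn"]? "MRN-985310"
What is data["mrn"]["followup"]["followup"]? True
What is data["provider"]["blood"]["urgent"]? False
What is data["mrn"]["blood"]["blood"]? "A+"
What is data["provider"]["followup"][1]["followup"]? False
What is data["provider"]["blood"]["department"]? "Neurology"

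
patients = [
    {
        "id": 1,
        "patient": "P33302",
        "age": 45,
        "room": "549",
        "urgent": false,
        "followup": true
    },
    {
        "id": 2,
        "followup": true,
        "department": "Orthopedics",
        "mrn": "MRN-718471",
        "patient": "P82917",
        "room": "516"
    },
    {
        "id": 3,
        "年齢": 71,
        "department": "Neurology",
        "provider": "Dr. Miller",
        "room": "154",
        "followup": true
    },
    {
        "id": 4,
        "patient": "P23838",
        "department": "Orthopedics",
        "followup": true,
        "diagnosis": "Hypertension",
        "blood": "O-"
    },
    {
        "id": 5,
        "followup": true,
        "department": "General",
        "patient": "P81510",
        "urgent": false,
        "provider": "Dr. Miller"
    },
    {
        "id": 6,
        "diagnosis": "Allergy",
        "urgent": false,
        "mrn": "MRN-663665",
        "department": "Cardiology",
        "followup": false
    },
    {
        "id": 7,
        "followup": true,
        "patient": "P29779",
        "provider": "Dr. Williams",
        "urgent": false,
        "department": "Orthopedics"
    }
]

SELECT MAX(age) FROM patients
45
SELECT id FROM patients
[1, 2, 3, 4, 5, 6, 7]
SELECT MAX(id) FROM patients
7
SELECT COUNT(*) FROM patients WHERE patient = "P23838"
1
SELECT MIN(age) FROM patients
45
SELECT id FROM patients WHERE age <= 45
[1]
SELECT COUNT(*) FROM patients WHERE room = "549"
1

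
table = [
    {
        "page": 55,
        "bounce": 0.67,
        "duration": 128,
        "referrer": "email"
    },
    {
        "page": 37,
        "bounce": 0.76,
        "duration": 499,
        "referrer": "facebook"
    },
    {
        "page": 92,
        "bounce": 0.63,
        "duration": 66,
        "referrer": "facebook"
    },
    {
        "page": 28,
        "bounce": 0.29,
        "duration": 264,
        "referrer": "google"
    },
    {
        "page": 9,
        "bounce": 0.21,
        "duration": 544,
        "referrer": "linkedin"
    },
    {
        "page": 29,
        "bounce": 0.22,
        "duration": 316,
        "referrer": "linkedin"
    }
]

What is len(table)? 6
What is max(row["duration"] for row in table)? 544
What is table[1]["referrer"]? "facebook"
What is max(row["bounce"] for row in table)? 0.76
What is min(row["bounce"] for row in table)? 0.21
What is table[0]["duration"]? 128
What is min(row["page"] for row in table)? 9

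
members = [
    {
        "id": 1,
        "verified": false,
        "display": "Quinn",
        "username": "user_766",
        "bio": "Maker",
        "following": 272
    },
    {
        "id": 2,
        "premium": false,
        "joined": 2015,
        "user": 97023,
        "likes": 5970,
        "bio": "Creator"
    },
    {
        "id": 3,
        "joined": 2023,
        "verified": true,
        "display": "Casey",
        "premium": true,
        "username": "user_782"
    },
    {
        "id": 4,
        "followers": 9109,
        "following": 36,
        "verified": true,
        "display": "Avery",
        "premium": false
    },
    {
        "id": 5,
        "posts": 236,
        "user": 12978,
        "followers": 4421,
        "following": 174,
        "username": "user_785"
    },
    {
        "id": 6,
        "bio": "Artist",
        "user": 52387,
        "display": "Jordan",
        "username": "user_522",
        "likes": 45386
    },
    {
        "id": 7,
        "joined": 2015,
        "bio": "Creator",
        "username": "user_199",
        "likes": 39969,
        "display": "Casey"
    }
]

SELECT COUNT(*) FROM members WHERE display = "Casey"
2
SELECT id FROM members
[1, 2, 3, 4, 5, 6, 7]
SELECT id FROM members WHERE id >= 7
[7]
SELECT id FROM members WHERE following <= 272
[1, 4, 5]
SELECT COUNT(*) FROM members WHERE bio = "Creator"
2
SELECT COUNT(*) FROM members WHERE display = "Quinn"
1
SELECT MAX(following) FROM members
272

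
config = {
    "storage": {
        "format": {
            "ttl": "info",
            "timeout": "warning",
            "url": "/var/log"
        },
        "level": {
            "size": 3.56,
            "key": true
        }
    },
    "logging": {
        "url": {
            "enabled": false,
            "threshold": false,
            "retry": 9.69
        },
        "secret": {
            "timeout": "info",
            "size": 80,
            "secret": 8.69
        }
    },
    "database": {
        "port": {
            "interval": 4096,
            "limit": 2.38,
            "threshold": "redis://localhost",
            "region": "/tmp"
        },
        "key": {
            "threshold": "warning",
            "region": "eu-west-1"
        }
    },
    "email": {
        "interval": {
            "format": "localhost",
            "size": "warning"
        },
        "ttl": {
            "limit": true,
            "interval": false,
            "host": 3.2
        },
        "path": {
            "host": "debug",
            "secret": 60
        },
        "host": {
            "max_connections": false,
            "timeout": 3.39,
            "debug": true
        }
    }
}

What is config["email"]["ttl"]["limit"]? True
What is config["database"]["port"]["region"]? "/tmp"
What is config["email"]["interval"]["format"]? "localhost"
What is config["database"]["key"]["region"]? "eu-west-1"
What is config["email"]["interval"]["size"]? "warning"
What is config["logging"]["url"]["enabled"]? False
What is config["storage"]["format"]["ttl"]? "info"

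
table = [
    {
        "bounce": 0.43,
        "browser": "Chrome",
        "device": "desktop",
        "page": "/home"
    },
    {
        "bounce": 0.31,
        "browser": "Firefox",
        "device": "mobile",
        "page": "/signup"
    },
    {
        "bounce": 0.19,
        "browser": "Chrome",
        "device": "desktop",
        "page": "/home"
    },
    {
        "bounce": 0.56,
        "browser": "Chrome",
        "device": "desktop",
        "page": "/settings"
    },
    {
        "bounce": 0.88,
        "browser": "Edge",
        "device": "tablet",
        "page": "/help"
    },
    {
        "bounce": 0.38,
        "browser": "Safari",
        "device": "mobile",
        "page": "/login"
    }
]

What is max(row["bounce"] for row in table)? 0.88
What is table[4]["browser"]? "Edge"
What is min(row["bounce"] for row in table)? 0.19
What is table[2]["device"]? "desktop"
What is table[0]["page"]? "/home"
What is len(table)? 6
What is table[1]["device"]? "mobile"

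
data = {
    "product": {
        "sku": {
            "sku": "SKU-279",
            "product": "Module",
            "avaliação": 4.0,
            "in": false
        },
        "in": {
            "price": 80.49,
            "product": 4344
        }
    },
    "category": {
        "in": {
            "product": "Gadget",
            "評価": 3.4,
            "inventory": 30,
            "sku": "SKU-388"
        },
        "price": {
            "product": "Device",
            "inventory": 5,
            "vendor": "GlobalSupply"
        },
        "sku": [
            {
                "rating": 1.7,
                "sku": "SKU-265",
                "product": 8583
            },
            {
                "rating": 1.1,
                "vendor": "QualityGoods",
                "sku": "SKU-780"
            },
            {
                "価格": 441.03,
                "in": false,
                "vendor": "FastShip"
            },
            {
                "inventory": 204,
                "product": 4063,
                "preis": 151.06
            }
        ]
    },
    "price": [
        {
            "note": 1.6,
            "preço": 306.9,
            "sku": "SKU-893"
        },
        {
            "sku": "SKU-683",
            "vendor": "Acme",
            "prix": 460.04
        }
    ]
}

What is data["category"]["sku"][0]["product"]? 8583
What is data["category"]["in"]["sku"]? "SKU-388"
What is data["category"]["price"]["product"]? "Device"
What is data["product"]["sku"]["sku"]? "SKU-279"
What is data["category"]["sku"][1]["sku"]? "SKU-780"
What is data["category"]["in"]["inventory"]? 30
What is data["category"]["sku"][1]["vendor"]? "QualityGoods"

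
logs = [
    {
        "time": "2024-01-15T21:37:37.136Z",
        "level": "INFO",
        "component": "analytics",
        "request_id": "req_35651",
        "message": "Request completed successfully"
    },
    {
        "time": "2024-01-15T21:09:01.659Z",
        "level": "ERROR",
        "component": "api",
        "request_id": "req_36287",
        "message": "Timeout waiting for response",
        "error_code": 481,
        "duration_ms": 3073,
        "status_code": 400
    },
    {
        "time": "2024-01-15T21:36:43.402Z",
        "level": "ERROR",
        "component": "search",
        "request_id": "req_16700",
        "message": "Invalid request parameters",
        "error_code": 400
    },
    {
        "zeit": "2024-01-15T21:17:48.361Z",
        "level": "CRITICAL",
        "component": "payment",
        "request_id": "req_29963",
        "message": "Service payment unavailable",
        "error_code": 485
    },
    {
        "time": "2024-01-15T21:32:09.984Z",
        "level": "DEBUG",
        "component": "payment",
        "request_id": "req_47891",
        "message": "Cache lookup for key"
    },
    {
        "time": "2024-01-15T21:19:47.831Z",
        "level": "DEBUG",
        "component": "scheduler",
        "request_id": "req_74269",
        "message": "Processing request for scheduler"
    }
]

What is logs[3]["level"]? "CRITICAL"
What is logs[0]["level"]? "INFO"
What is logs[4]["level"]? "DEBUG"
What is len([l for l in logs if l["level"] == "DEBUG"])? 2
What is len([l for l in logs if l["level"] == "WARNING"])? 0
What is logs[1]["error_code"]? 481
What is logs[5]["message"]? "Processing request for scheduler"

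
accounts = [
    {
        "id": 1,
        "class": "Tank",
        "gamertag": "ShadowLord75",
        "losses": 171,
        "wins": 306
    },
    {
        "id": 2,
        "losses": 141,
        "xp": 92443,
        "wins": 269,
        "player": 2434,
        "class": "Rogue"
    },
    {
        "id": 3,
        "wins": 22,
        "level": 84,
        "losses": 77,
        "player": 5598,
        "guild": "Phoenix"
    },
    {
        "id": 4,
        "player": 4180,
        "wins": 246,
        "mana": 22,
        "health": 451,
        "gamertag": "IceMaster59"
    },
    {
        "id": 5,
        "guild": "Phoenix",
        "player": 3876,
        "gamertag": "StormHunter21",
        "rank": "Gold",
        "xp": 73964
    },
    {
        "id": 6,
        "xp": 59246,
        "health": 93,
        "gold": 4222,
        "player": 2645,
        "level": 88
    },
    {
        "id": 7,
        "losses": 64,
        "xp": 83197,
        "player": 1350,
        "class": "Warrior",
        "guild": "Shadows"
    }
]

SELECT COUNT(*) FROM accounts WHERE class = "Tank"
1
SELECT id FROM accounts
[1, 2, 3, 4, 5, 6, 7]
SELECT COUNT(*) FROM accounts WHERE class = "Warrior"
1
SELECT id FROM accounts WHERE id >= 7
[7]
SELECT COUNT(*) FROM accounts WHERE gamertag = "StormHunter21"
1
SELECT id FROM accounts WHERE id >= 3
[3, 4, 5, 6, 7]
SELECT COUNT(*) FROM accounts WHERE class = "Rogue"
1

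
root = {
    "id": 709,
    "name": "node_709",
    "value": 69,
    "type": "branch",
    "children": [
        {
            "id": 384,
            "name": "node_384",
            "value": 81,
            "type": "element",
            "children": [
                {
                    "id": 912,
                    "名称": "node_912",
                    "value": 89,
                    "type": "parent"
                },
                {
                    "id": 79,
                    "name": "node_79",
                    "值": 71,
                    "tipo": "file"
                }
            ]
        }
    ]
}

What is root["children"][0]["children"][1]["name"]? "node_79"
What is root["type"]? "branch"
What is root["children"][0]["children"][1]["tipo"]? "file"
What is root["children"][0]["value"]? 81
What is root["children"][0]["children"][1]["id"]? 79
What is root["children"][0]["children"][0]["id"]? 912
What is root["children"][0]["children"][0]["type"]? "parent"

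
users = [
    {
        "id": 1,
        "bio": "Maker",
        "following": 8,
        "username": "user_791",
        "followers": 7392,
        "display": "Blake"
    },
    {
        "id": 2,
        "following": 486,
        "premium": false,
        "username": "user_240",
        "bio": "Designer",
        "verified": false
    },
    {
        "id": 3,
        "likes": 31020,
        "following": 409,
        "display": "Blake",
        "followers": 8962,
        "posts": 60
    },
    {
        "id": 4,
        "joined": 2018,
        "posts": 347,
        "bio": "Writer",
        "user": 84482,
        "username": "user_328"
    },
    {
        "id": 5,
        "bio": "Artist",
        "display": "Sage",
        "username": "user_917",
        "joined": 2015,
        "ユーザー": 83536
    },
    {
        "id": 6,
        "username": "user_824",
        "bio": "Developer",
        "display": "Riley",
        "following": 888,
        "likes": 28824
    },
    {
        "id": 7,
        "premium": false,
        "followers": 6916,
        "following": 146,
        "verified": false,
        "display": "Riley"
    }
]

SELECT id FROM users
[1, 2, 3, 4, 5, 6, 7]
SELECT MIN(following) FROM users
8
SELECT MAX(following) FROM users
888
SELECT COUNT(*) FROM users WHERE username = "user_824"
1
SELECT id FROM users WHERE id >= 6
[6, 7]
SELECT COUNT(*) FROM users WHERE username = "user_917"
1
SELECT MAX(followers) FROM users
8962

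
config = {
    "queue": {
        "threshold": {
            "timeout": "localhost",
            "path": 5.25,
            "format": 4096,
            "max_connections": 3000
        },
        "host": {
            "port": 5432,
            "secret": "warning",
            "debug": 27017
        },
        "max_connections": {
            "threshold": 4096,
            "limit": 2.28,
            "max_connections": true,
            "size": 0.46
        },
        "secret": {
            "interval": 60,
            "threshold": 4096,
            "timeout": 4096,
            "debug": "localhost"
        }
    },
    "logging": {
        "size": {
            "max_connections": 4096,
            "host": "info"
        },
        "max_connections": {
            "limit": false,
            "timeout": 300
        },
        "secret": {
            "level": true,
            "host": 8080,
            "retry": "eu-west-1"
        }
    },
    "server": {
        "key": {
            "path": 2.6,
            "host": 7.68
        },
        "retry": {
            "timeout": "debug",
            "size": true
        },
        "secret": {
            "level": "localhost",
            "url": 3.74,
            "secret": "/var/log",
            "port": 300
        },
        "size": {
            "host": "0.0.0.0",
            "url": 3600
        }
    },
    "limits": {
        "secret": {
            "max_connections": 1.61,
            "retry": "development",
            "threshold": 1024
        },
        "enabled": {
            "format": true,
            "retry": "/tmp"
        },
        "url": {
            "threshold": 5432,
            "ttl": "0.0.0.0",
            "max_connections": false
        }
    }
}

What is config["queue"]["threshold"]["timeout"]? "localhost"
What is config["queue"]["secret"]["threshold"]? 4096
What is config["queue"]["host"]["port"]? 5432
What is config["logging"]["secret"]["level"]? True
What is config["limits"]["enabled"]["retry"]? "/tmp"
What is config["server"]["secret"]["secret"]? "/var/log"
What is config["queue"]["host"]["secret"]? "warning"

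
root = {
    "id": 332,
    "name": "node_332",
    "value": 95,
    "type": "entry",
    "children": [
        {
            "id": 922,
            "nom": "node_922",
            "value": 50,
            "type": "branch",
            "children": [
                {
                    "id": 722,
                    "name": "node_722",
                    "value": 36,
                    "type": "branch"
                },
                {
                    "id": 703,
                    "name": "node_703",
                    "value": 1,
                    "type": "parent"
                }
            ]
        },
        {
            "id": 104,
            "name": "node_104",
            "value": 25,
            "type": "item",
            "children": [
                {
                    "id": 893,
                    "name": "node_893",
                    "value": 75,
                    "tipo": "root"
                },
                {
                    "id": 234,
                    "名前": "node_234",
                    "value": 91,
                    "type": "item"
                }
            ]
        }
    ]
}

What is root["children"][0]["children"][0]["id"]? 722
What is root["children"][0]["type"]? "branch"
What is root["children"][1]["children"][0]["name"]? "node_893"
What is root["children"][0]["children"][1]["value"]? 1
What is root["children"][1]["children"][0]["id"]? 893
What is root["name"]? "node_332"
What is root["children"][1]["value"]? 25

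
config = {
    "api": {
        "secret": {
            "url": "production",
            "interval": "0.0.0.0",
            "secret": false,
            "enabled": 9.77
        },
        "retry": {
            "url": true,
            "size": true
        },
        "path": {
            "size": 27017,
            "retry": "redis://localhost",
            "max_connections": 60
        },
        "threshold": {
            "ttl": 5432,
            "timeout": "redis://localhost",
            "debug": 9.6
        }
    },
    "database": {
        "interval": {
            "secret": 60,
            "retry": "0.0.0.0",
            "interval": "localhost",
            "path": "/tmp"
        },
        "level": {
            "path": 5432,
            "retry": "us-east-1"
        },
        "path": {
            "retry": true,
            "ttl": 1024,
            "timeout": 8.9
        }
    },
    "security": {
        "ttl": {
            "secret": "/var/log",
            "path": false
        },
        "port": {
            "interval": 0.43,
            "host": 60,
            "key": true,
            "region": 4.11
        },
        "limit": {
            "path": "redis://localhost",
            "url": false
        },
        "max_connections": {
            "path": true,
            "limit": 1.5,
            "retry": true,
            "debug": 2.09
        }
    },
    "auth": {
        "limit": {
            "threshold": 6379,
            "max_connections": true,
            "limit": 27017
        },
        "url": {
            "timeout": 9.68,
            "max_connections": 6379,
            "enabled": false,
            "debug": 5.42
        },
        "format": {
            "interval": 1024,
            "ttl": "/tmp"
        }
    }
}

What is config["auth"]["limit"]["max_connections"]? True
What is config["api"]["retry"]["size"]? True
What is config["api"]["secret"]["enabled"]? 9.77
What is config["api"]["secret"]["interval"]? "0.0.0.0"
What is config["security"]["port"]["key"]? True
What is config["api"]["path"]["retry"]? "redis://localhost"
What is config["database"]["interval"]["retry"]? "0.0.0.0"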